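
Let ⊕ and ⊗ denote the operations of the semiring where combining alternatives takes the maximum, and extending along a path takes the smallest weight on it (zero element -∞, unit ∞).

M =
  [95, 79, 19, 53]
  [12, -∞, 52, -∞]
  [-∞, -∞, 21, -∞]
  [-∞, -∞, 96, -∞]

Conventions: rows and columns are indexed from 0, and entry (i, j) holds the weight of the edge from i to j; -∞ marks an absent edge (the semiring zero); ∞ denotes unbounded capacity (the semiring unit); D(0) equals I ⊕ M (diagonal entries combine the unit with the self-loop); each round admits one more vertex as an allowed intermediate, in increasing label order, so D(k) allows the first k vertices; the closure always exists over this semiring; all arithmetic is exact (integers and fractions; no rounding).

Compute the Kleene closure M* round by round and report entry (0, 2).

D(0):
  [∞, 79, 19, 53]
  [12, ∞, 52, -∞]
  [-∞, -∞, ∞, -∞]
  [-∞, -∞, 96, ∞]
D(1):
  [∞, 79, 19, 53]
  [12, ∞, 52, 12]
  [-∞, -∞, ∞, -∞]
  [-∞, -∞, 96, ∞]
D(2):
  [∞, 79, 52, 53]
  [12, ∞, 52, 12]
  [-∞, -∞, ∞, -∞]
  [-∞, -∞, 96, ∞]
D(3):
  [∞, 79, 52, 53]
  [12, ∞, 52, 12]
  [-∞, -∞, ∞, -∞]
  [-∞, -∞, 96, ∞]
D(4):
  [∞, 79, 53, 53]
  [12, ∞, 52, 12]
  [-∞, -∞, ∞, -∞]
  [-∞, -∞, 96, ∞]
Answer: M*[0][2] = 53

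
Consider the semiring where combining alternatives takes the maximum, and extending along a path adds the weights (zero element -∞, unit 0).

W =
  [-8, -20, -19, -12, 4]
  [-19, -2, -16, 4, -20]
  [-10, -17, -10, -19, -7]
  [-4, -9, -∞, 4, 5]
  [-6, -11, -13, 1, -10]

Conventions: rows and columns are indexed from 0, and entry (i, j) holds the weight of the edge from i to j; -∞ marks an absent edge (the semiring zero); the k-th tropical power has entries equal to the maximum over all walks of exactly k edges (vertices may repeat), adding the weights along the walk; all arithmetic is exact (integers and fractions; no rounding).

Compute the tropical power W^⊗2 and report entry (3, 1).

W^⊗2:
  [-2, -7, -9, 5, -4]
  [0, -4, -18, 8, 9]
  [-13, -18, -20, -6, -6]
  [0, -5, -8, 8, 9]
  [-3, -8, -23, 5, 6]
Key observation: the optimum is the walk 3->3->1, with weight 4 + (-9) = -5.
Optimal value attained by: walk 3->3->1.
Answer: (W^⊗2)[3][1] = -5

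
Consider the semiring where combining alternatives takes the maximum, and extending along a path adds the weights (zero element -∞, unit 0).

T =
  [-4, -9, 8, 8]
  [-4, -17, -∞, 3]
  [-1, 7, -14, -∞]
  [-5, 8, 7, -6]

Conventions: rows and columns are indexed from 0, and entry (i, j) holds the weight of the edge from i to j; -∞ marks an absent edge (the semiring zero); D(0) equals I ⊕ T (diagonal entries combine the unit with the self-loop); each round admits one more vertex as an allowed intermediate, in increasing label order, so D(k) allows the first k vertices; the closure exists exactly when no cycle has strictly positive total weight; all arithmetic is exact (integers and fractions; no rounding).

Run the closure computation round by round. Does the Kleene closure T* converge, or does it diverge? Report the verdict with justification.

D(0):
  [0, -9, 8, 8]
  [-4, 0, -∞, 3]
  [-1, 7, 0, -∞]
  [-5, 8, 7, 0]
Detection: at round 1, diagonal entry (2, 2) turns strictly positive.
Key observation: the cycle 2->0->2 has total weight (-1) + 8, which is strictly positive.
Answer: DIVERGES — positive cycle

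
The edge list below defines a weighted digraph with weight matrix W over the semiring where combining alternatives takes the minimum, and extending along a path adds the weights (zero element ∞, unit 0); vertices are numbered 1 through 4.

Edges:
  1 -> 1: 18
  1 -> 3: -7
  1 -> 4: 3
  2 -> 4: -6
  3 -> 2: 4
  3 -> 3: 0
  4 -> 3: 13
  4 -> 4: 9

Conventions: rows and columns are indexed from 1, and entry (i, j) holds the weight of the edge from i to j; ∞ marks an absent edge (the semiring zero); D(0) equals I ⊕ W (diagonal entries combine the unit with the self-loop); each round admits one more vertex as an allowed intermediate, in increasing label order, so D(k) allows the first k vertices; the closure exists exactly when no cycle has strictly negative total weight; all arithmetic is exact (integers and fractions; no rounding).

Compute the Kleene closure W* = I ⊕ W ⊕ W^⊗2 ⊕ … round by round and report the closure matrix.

D(0):
  [0, ∞, -7, 3]
  [∞, 0, ∞, -6]
  [∞, 4, 0, ∞]
  [∞, ∞, 13, 0]
D(1):
  [0, ∞, -7, 3]
  [∞, 0, ∞, -6]
  [∞, 4, 0, ∞]
  [∞, ∞, 13, 0]
D(2):
  [0, ∞, -7, 3]
  [∞, 0, ∞, -6]
  [∞, 4, 0, -2]
  [∞, ∞, 13, 0]
D(3):
  [0, -3, -7, -9]
  [∞, 0, ∞, -6]
  [∞, 4, 0, -2]
  [∞, 17, 13, 0]
D(4):
  [0, -3, -7, -9]
  [∞, 0, 7, -6]
  [∞, 4, 0, -2]
  [∞, 17, 13, 0]
Answer: W* = [[0, -3, -7, -9], [∞, 0, 7, -6], [∞, 4, 0, -2], [∞, 17, 13, 0]]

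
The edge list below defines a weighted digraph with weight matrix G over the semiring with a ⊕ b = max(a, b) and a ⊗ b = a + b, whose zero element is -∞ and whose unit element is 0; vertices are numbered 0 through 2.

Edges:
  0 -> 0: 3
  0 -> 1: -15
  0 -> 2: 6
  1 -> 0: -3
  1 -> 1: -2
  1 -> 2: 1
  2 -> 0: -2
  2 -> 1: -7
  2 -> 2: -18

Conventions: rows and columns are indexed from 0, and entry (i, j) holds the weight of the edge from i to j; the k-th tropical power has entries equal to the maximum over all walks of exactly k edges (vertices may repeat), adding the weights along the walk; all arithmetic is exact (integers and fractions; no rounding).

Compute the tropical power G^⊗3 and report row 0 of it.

G^⊗2:
  [6, -1, 9]
  [0, -4, 3]
  [1, -9, 4]
G^⊗3:
  [9, 2, 12]
  [3, -4, 6]
  [4, -3, 7]
Answer: row 0 of G^⊗3 = [9, 2, 12]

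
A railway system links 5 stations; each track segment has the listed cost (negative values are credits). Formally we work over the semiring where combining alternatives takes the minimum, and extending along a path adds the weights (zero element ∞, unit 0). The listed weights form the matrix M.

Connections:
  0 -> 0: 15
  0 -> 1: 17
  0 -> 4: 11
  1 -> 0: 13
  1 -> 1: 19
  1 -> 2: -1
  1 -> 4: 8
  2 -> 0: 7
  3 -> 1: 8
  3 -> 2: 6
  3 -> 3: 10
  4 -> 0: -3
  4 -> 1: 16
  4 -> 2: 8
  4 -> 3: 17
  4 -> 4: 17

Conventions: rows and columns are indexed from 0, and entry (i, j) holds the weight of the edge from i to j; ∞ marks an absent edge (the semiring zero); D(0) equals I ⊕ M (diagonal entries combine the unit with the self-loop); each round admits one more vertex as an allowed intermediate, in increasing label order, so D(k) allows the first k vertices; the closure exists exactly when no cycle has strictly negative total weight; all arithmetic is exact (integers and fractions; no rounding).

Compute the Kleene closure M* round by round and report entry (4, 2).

D(0):
  [0, 17, ∞, ∞, 11]
  [13, 0, -1, ∞, 8]
  [7, ∞, 0, ∞, ∞]
  [∞, 8, 6, 0, ∞]
  [-3, 16, 8, 17, 0]
D(1):
  [0, 17, ∞, ∞, 11]
  [13, 0, -1, ∞, 8]
  [7, 24, 0, ∞, 18]
  [∞, 8, 6, 0, ∞]
  [-3, 14, 8, 17, 0]
D(2):
  [0, 17, 16, ∞, 11]
  [13, 0, -1, ∞, 8]
  [7, 24, 0, ∞, 18]
  [21, 8, 6, 0, 16]
  [-3, 14, 8, 17, 0]
D(3):
  [0, 17, 16, ∞, 11]
  [6, 0, -1, ∞, 8]
  [7, 24, 0, ∞, 18]
  [13, 8, 6, 0, 16]
  [-3, 14, 8, 17, 0]
D(4):
  [0, 17, 16, ∞, 11]
  [6, 0, -1, ∞, 8]
  [7, 24, 0, ∞, 18]
  [13, 8, 6, 0, 16]
  [-3, 14, 8, 17, 0]
D(5):
  [0, 17, 16, 28, 11]
  [5, 0, -1, 25, 8]
  [7, 24, 0, 35, 18]
  [13, 8, 6, 0, 16]
  [-3, 14, 8, 17, 0]
Answer: M*[4][2] = 8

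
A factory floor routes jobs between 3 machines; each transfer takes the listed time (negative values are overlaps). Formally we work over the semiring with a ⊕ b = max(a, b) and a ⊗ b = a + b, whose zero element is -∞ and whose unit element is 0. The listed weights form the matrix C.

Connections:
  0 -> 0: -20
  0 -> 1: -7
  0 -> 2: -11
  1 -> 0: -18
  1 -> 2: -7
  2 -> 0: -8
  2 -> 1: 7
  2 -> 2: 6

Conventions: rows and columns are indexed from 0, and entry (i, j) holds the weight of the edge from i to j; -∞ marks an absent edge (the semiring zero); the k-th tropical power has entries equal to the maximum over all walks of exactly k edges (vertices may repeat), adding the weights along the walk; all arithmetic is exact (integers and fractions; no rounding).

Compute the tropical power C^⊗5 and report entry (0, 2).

C^⊗2:
  [-19, -4, -5]
  [-15, 0, -1]
  [-2, 13, 12]
C^⊗3:
  [-13, 2, 1]
  [-9, 6, 5]
  [4, 19, 18]
C^⊗4:
  [-7, 8, 7]
  [-3, 12, 11]
  [10, 25, 24]
C^⊗5:
  [-1, 14, 13]
  [3, 18, 17]
  [16, 31, 30]
Key observation: the optimum is the walk 0->2->2->2->2->2, with weight (-11) + 6 + 6 + 6 + 6 = 13.
Optimal value attained by: walk 0->2->2->2->2->2.
Answer: (C^⊗5)[0][2] = 13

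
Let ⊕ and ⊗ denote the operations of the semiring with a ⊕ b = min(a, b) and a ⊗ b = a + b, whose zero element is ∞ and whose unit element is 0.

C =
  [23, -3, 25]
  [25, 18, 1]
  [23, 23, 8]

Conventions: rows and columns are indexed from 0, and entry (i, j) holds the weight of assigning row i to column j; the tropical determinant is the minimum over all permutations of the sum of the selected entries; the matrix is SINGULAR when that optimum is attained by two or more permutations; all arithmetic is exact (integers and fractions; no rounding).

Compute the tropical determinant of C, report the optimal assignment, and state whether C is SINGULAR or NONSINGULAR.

σ = (0, 1, 2): 23 + 18 + 8 = 49
σ = (0, 2, 1): 23 + 1 + 23 = 47
σ = (1, 0, 2): (-3) + 25 + 8 = 30
σ = (1, 2, 0): (-3) + 1 + 23 = 21
σ = (2, 0, 1): 25 + 25 + 23 = 73
σ = (2, 1, 0): 25 + 18 + 23 = 66
Optimal value attained by: σ = (1, 2, 0).
Answer: det⊕(C) = 21; verdict: NONSINGULAR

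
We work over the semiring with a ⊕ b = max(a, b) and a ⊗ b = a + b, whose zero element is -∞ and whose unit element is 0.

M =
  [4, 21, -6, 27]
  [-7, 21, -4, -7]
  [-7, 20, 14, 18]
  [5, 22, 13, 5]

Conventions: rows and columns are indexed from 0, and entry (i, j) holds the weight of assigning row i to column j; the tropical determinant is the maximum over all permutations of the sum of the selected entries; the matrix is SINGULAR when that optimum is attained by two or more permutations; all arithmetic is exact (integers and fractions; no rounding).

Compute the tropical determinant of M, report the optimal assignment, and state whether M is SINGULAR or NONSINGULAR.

σ = (0, 1, 2, 3): 4 + 21 + 14 + 5 = 44
σ = (0, 1, 3, 2): 4 + 21 + 18 + 13 = 56
σ = (0, 2, 1, 3): 4 + (-4) + 20 + 5 = 25
σ = (0, 2, 3, 1): 4 + (-4) + 18 + 22 = 40
σ = (0, 3, 1, 2): 4 + (-7) + 20 + 13 = 30
σ = (0, 3, 2, 1): 4 + (-7) + 14 + 22 = 33
σ = (1, 0, 2, 3): 21 + (-7) + 14 + 5 = 33
σ = (1, 0, 3, 2): 21 + (-7) + 18 + 13 = 45
σ = (1, 2, 0, 3): 21 + (-4) + (-7) + 5 = 15
σ = (1, 2, 3, 0): 21 + (-4) + 18 + 5 = 40
σ = (1, 3, 0, 2): 21 + (-7) + (-7) + 13 = 20
σ = (1, 3, 2, 0): 21 + (-7) + 14 + 5 = 33
σ = (2, 0, 1, 3): (-6) + (-7) + 20 + 5 = 12
σ = (2, 0, 3, 1): (-6) + (-7) + 18 + 22 = 27
σ = (2, 1, 0, 3): (-6) + 21 + (-7) + 5 = 13
σ = (2, 1, 3, 0): (-6) + 21 + 18 + 5 = 38
σ = (2, 3, 0, 1): (-6) + (-7) + (-7) + 22 = 2
σ = (2, 3, 1, 0): (-6) + (-7) + 20 + 5 = 12
σ = (3, 0, 1, 2): 27 + (-7) + 20 + 13 = 53
σ = (3, 0, 2, 1): 27 + (-7) + 14 + 22 = 56
σ = (3, 1, 0, 2): 27 + 21 + (-7) + 13 = 54
σ = (3, 1, 2, 0): 27 + 21 + 14 + 5 = 67
σ = (3, 2, 0, 1): 27 + (-4) + (-7) + 22 = 38
σ = (3, 2, 1, 0): 27 + (-4) + 20 + 5 = 48
Optimal value attained by: σ = (3, 1, 2, 0).
Answer: det⊕(M) = 67; verdict: NONSINGULAR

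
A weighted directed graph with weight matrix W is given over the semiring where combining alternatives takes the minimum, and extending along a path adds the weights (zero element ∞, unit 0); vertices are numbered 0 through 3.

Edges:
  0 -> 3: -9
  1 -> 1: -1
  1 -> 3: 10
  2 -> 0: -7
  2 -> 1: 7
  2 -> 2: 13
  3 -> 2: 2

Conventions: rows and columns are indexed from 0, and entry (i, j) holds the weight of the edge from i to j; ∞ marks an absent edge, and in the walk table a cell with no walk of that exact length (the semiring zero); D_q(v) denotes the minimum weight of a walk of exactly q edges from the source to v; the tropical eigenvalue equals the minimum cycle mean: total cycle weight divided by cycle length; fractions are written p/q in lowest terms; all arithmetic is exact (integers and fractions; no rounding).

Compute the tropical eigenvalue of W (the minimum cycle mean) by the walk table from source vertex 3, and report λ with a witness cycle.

q=0: [∞, ∞, ∞, 0]
q=1: [∞, ∞, 2, ∞]
q=2: [-5, 9, 15, ∞]
q=3: [8, 8, 28, -14]
q=4: [21, 7, -12, -1]
Optimal cycle mean attained by: cycle 0->3->2->0, total (-9) + 2 + (-7), length 3.
Answer: λ = -14/3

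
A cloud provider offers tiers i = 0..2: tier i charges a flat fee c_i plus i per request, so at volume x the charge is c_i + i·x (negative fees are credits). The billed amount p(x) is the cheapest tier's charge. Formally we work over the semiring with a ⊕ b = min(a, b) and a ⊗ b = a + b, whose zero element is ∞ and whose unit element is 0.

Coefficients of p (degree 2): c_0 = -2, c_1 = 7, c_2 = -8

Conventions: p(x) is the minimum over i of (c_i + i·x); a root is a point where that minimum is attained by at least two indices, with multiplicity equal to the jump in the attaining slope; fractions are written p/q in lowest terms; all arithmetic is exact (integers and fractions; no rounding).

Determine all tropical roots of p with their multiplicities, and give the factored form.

hull edge (i=0, c=-2) to (i=2, c=-8): slope -3, span 2
Factored form: p(x) = -8 ⊗ (x ⊕ 3) ⊗ (x ⊕ 3)
Answer: roots = 3 (mult 2)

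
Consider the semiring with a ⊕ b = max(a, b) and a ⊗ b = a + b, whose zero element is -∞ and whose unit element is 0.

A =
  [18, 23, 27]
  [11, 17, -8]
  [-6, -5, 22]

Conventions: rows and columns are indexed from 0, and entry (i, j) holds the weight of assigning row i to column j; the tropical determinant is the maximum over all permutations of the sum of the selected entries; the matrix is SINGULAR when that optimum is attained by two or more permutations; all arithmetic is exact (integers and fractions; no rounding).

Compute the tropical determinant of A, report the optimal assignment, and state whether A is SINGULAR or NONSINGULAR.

σ = (0, 1, 2): 18 + 17 + 22 = 57
σ = (0, 2, 1): 18 + (-8) + (-5) = 5
σ = (1, 0, 2): 23 + 11 + 22 = 56
σ = (1, 2, 0): 23 + (-8) + (-6) = 9
σ = (2, 0, 1): 27 + 11 + (-5) = 33
σ = (2, 1, 0): 27 + 17 + (-6) = 38
Optimal value attained by: σ = (0, 1, 2).
Answer: det⊕(A) = 57; verdict: NONSINGULAR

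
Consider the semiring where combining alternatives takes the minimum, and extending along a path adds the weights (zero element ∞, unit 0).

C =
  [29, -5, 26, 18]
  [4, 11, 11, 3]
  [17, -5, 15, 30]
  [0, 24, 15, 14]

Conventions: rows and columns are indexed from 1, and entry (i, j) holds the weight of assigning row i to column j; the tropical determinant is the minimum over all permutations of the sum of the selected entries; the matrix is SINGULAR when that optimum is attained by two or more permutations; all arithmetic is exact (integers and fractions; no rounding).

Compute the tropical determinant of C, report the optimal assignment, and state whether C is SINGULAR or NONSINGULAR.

σ = (1, 2, 3, 4): 29 + 11 + 15 + 14 = 69
σ = (1, 2, 4, 3): 29 + 11 + 30 + 15 = 85
σ = (1, 3, 2, 4): 29 + 11 + (-5) + 14 = 49
σ = (1, 3, 4, 2): 29 + 11 + 30 + 24 = 94
σ = (1, 4, 2, 3): 29 + 3 + (-5) + 15 = 42
σ = (1, 4, 3, 2): 29 + 3 + 15 + 24 = 71
σ = (2, 1, 3, 4): (-5) + 4 + 15 + 14 = 28
σ = (2, 1, 4, 3): (-5) + 4 + 30 + 15 = 44
σ = (2, 3, 1, 4): (-5) + 11 + 17 + 14 = 37
σ = (2, 3, 4, 1): (-5) + 11 + 30 + 0 = 36
σ = (2, 4, 1, 3): (-5) + 3 + 17 + 15 = 30
σ = (2, 4, 3, 1): (-5) + 3 + 15 + 0 = 13
σ = (3, 1, 2, 4): 26 + 4 + (-5) + 14 = 39
σ = (3, 1, 4, 2): 26 + 4 + 30 + 24 = 84
σ = (3, 2, 1, 4): 26 + 11 + 17 + 14 = 68
σ = (3, 2, 4, 1): 26 + 11 + 30 + 0 = 67
σ = (3, 4, 1, 2): 26 + 3 + 17 + 24 = 70
σ = (3, 4, 2, 1): 26 + 3 + (-5) + 0 = 24
σ = (4, 1, 2, 3): 18 + 4 + (-5) + 15 = 32
σ = (4, 1, 3, 2): 18 + 4 + 15 + 24 = 61
σ = (4, 2, 1, 3): 18 + 11 + 17 + 15 = 61
σ = (4, 2, 3, 1): 18 + 11 + 15 + 0 = 44
σ = (4, 3, 1, 2): 18 + 11 + 17 + 24 = 70
σ = (4, 3, 2, 1): 18 + 11 + (-5) + 0 = 24
Optimal value attained by: σ = (2, 4, 3, 1).
Answer: det⊕(C) = 13; verdict: NONSINGULAR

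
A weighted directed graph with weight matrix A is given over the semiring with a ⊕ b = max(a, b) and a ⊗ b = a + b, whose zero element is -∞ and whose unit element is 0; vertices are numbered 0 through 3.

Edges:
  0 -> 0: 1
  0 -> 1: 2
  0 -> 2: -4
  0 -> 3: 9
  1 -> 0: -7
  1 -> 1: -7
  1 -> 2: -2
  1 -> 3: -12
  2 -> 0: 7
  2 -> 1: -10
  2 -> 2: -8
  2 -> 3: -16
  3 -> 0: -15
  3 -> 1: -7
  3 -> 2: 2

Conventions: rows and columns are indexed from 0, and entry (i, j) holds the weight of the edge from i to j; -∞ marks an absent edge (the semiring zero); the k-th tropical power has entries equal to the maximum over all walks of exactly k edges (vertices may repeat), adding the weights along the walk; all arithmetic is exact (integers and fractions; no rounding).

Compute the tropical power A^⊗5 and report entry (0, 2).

A^⊗2:
  [3, 3, 11, 10]
  [5, -5, -9, 2]
  [8, 9, 3, 16]
  [9, -8, -6, -6]
A^⊗3:
  [18, 5, 12, 12]
  [6, 7, 4, 14]
  [10, 10, 18, 17]
  [10, 11, 5, 18]
A^⊗4:
  [19, 20, 14, 27]
  [11, 8, 16, 15]
  [25, 12, 19, 19]
  [12, 12, 20, 19]
A^⊗5:
  [21, 21, 29, 28]
  [23, 13, 17, 20]
  [26, 27, 21, 34]
  [27, 14, 21, 21]
Key observation: the optimum is the walk 0->3->2->0->3->2, with weight 9 + 2 + 7 + 9 + 2 = 29.
Optimal value attained by: walk 0->3->2->0->3->2.
Answer: (A^⊗5)[0][2] = 29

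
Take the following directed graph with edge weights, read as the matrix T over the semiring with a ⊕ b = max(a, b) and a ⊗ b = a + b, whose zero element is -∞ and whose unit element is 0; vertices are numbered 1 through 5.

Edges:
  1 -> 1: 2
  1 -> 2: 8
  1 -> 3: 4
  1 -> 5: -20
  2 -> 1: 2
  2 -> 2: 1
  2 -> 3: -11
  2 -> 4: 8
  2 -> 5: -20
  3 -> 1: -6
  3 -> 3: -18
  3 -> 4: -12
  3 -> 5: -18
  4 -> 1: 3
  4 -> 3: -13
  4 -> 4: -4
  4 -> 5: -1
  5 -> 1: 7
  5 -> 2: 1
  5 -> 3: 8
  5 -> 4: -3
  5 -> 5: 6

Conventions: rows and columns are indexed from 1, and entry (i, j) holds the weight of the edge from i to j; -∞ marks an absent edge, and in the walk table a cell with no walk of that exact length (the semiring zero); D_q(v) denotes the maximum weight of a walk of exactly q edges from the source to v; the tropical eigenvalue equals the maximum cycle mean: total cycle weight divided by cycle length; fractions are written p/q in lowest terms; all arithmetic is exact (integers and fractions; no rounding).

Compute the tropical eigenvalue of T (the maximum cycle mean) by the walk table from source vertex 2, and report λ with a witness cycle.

q=0: [-∞, 0, -∞, -∞, -∞]
q=1: [2, 1, -11, 8, -20]
q=2: [11, 10, 6, 9, 7]
q=3: [14, 19, 15, 18, 13]
q=4: [21, 22, 21, 27, 19]
q=5: [30, 29, 27, 30, 26]
Optimal cycle mean attained by: cycle 1->2->4->1, total 8 + 8 + 3, length 3.
Answer: λ = 19/3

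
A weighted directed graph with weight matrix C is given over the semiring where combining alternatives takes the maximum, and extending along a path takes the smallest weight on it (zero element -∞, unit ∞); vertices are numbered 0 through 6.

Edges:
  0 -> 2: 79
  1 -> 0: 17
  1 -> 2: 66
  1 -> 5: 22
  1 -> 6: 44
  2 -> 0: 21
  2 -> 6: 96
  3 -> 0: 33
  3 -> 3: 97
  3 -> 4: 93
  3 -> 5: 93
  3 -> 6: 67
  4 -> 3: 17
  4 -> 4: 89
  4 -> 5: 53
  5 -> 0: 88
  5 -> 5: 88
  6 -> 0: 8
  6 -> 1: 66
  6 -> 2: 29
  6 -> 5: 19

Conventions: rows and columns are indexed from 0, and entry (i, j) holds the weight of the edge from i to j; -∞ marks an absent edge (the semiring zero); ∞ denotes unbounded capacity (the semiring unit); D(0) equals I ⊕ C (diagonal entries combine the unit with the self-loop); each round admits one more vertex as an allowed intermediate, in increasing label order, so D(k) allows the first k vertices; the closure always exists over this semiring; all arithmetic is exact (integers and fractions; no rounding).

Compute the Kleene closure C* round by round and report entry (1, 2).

D(0):
  [∞, -∞, 79, -∞, -∞, -∞, -∞]
  [17, ∞, 66, -∞, -∞, 22, 44]
  [21, -∞, ∞, -∞, -∞, -∞, 96]
  [33, -∞, -∞, ∞, 93, 93, 67]
  [-∞, -∞, -∞, 17, ∞, 53, -∞]
  [88, -∞, -∞, -∞, -∞, ∞, -∞]
  [8, 66, 29, -∞, -∞, 19, ∞]
D(1):
  [∞, -∞, 79, -∞, -∞, -∞, -∞]
  [17, ∞, 66, -∞, -∞, 22, 44]
  [21, -∞, ∞, -∞, -∞, -∞, 96]
  [33, -∞, 33, ∞, 93, 93, 67]
  [-∞, -∞, -∞, 17, ∞, 53, -∞]
  [88, -∞, 79, -∞, -∞, ∞, -∞]
  [8, 66, 29, -∞, -∞, 19, ∞]
D(2):
  [∞, -∞, 79, -∞, -∞, -∞, -∞]
  [17, ∞, 66, -∞, -∞, 22, 44]
  [21, -∞, ∞, -∞, -∞, -∞, 96]
  [33, -∞, 33, ∞, 93, 93, 67]
  [-∞, -∞, -∞, 17, ∞, 53, -∞]
  [88, -∞, 79, -∞, -∞, ∞, -∞]
  [17, 66, 66, -∞, -∞, 22, ∞]
D(3):
  [∞, -∞, 79, -∞, -∞, -∞, 79]
  [21, ∞, 66, -∞, -∞, 22, 66]
  [21, -∞, ∞, -∞, -∞, -∞, 96]
  [33, -∞, 33, ∞, 93, 93, 67]
  [-∞, -∞, -∞, 17, ∞, 53, -∞]
  [88, -∞, 79, -∞, -∞, ∞, 79]
  [21, 66, 66, -∞, -∞, 22, ∞]
D(4):
  [∞, -∞, 79, -∞, -∞, -∞, 79]
  [21, ∞, 66, -∞, -∞, 22, 66]
  [21, -∞, ∞, -∞, -∞, -∞, 96]
  [33, -∞, 33, ∞, 93, 93, 67]
  [17, -∞, 17, 17, ∞, 53, 17]
  [88, -∞, 79, -∞, -∞, ∞, 79]
  [21, 66, 66, -∞, -∞, 22, ∞]
D(5):
  [∞, -∞, 79, -∞, -∞, -∞, 79]
  [21, ∞, 66, -∞, -∞, 22, 66]
  [21, -∞, ∞, -∞, -∞, -∞, 96]
  [33, -∞, 33, ∞, 93, 93, 67]
  [17, -∞, 17, 17, ∞, 53, 17]
  [88, -∞, 79, -∞, -∞, ∞, 79]
  [21, 66, 66, -∞, -∞, 22, ∞]
D(6):
  [∞, -∞, 79, -∞, -∞, -∞, 79]
  [22, ∞, 66, -∞, -∞, 22, 66]
  [21, -∞, ∞, -∞, -∞, -∞, 96]
  [88, -∞, 79, ∞, 93, 93, 79]
  [53, -∞, 53, 17, ∞, 53, 53]
  [88, -∞, 79, -∞, -∞, ∞, 79]
  [22, 66, 66, -∞, -∞, 22, ∞]
D(7):
  [∞, 66, 79, -∞, -∞, 22, 79]
  [22, ∞, 66, -∞, -∞, 22, 66]
  [22, 66, ∞, -∞, -∞, 22, 96]
  [88, 66, 79, ∞, 93, 93, 79]
  [53, 53, 53, 17, ∞, 53, 53]
  [88, 66, 79, -∞, -∞, ∞, 79]
  [22, 66, 66, -∞, -∞, 22, ∞]
Answer: C*[1][2] = 66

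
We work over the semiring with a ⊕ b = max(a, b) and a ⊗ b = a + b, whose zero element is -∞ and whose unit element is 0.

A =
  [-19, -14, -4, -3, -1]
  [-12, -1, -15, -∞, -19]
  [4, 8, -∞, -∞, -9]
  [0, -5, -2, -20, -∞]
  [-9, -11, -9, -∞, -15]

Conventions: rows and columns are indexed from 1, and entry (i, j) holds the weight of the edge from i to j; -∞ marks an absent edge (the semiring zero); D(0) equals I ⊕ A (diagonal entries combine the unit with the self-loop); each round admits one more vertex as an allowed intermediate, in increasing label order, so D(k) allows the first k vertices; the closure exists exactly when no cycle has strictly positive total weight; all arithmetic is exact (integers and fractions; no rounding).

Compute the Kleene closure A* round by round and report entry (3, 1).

D(0):
  [0, -14, -4, -3, -1]
  [-12, 0, -15, -∞, -19]
  [4, 8, 0, -∞, -9]
  [0, -5, -2, 0, -∞]
  [-9, -11, -9, -∞, 0]
D(1):
  [0, -14, -4, -3, -1]
  [-12, 0, -15, -15, -13]
  [4, 8, 0, 1, 3]
  [0, -5, -2, 0, -1]
  [-9, -11, -9, -12, 0]
D(2):
  [0, -14, -4, -3, -1]
  [-12, 0, -15, -15, -13]
  [4, 8, 0, 1, 3]
  [0, -5, -2, 0, -1]
  [-9, -11, -9, -12, 0]
D(3):
  [0, 4, -4, -3, -1]
  [-11, 0, -15, -14, -12]
  [4, 8, 0, 1, 3]
  [2, 6, -2, 0, 1]
  [-5, -1, -9, -8, 0]
D(4):
  [0, 4, -4, -3, -1]
  [-11, 0, -15, -14, -12]
  [4, 8, 0, 1, 3]
  [2, 6, -2, 0, 1]
  [-5, -1, -9, -8, 0]
D(5):
  [0, 4, -4, -3, -1]
  [-11, 0, -15, -14, -12]
  [4, 8, 0, 1, 3]
  [2, 6, -2, 0, 1]
  [-5, -1, -9, -8, 0]
Answer: A*[3][1] = 4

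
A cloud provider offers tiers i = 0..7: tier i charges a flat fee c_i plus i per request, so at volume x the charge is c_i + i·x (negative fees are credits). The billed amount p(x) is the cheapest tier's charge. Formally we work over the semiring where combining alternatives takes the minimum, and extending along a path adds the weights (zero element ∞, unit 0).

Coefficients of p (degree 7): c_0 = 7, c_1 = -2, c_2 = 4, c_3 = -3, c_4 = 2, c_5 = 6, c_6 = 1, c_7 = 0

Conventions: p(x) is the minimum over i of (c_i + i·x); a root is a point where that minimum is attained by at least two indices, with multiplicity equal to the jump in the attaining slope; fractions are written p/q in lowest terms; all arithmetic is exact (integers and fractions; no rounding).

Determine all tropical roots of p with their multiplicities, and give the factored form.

hull edge (i=0, c=7) to (i=1, c=-2): slope -9, span 1
hull edge (i=1, c=-2) to (i=3, c=-3): slope -1/2, span 2
hull edge (i=3, c=-3) to (i=7, c=0): slope 3/4, span 4
Factored form: p(x) = 0 ⊗ (x ⊕ (-3/4)) ⊗ (x ⊕ (-3/4)) ⊗ (x ⊕ (-3/4)) ⊗ (x ⊕ (-3/4)) ⊗ (x ⊕ 1/2) ⊗ (x ⊕ 1/2) ⊗ (x ⊕ 9)
Answer: roots = -3/4 (mult 4), 1/2 (mult 2), 9 (mult 1)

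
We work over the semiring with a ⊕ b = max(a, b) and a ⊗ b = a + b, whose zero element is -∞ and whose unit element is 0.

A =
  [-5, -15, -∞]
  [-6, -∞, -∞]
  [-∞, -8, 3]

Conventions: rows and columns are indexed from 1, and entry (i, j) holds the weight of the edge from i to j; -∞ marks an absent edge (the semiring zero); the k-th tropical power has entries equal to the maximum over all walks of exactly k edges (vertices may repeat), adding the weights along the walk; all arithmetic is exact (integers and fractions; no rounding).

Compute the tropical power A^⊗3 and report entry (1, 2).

A^⊗2:
  [-10, -20, -∞]
  [-11, -21, -∞]
  [-14, -5, 6]
A^⊗3:
  [-15, -25, -∞]
  [-16, -26, -∞]
  [-11, -2, 9]
Key observation: the optimum is the walk 1->1->1->2, with weight (-5) + (-5) + (-15) = -25.
Optimal value attained by: walk 1->1->1->2.
Answer: (A^⊗3)[1][2] = -25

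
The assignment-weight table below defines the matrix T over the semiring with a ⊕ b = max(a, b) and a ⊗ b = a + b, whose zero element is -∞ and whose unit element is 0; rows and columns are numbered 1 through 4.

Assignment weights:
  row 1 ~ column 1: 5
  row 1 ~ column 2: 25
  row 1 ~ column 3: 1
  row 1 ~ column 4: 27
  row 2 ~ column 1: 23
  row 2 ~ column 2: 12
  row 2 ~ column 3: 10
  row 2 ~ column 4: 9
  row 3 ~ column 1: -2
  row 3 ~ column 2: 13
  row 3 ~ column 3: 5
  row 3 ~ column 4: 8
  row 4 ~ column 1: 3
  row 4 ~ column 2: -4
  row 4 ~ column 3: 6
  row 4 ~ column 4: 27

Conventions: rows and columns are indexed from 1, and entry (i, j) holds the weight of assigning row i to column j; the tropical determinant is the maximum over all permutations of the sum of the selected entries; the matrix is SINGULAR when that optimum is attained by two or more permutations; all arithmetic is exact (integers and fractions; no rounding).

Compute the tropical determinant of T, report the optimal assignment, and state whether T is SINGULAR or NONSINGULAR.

σ = (1, 2, 3, 4): 5 + 12 + 5 + 27 = 49
σ = (1, 2, 4, 3): 5 + 12 + 8 + 6 = 31
σ = (1, 3, 2, 4): 5 + 10 + 13 + 27 = 55
σ = (1, 3, 4, 2): 5 + 10 + 8 + (-4) = 19
σ = (1, 4, 2, 3): 5 + 9 + 13 + 6 = 33
σ = (1, 4, 3, 2): 5 + 9 + 5 + (-4) = 15
σ = (2, 1, 3, 4): 25 + 23 + 5 + 27 = 80
σ = (2, 1, 4, 3): 25 + 23 + 8 + 6 = 62
σ = (2, 3, 1, 4): 25 + 10 + (-2) + 27 = 60
σ = (2, 3, 4, 1): 25 + 10 + 8 + 3 = 46
σ = (2, 4, 1, 3): 25 + 9 + (-2) + 6 = 38
σ = (2, 4, 3, 1): 25 + 9 + 5 + 3 = 42
σ = (3, 1, 2, 4): 1 + 23 + 13 + 27 = 64
σ = (3, 1, 4, 2): 1 + 23 + 8 + (-4) = 28
σ = (3, 2, 1, 4): 1 + 12 + (-2) + 27 = 38
σ = (3, 2, 4, 1): 1 + 12 + 8 + 3 = 24
σ = (3, 4, 1, 2): 1 + 9 + (-2) + (-4) = 4
σ = (3, 4, 2, 1): 1 + 9 + 13 + 3 = 26
σ = (4, 1, 2, 3): 27 + 23 + 13 + 6 = 69
σ = (4, 1, 3, 2): 27 + 23 + 5 + (-4) = 51
σ = (4, 2, 1, 3): 27 + 12 + (-2) + 6 = 43
σ = (4, 2, 3, 1): 27 + 12 + 5 + 3 = 47
σ = (4, 3, 1, 2): 27 + 10 + (-2) + (-4) = 31
σ = (4, 3, 2, 1): 27 + 10 + 13 + 3 = 53
Optimal value attained by: σ = (2, 1, 3, 4).
Answer: det⊕(T) = 80; verdict: NONSINGULAR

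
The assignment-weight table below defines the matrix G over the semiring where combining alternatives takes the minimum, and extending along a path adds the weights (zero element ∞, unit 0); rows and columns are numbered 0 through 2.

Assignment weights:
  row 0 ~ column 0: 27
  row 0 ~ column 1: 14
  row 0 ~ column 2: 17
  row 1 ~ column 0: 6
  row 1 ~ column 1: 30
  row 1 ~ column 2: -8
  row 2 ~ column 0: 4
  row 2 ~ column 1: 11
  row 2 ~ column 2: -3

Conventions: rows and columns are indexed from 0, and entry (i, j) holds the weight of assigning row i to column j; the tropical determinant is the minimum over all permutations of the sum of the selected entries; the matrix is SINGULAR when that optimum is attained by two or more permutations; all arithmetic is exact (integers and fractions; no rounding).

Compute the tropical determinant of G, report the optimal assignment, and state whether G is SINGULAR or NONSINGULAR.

σ = (0, 1, 2): 27 + 30 + (-3) = 54
σ = (0, 2, 1): 27 + (-8) + 11 = 30
σ = (1, 0, 2): 14 + 6 + (-3) = 17
σ = (1, 2, 0): 14 + (-8) + 4 = 10
σ = (2, 0, 1): 17 + 6 + 11 = 34
σ = (2, 1, 0): 17 + 30 + 4 = 51
Optimal value attained by: σ = (1, 2, 0).
Answer: det⊕(G) = 10; verdict: NONSINGULAR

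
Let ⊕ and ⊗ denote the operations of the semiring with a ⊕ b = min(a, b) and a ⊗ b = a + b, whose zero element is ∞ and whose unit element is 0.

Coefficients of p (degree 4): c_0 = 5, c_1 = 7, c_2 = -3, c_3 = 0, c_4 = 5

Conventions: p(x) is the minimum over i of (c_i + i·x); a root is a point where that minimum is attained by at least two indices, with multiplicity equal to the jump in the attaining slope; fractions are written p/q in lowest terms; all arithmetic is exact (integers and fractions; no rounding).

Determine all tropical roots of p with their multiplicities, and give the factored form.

hull edge (i=0, c=5) to (i=2, c=-3): slope -4, span 2
hull edge (i=2, c=-3) to (i=3, c=0): slope 3, span 1
hull edge (i=3, c=0) to (i=4, c=5): slope 5, span 1
Factored form: p(x) = 5 ⊗ (x ⊕ (-5)) ⊗ (x ⊕ (-3)) ⊗ (x ⊕ 4) ⊗ (x ⊕ 4)
Answer: roots = -5 (mult 1), -3 (mult 1), 4 (mult 2)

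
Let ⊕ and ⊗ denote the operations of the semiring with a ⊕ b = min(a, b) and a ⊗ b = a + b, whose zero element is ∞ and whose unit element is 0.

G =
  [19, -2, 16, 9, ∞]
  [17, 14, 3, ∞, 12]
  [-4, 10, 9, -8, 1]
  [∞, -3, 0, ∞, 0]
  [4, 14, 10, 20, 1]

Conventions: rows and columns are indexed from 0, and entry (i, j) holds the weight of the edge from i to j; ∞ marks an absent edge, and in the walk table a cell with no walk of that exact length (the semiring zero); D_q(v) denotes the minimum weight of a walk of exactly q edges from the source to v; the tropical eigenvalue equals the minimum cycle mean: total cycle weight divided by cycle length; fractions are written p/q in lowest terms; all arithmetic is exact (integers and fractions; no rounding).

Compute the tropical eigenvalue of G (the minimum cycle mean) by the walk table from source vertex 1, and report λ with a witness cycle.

q=0: [∞, 0, ∞, ∞, ∞]
q=1: [17, 14, 3, ∞, 12]
q=2: [-1, 13, 12, -5, 4]
q=3: [8, -8, -5, 4, -5]
q=4: [-9, 1, -5, -13, -4]
q=5: [-9, -16, -13, -13, -13]
Optimal cycle mean attained by: cycle 2->3->2, total (-8) + 0, length 2.
Answer: λ = -4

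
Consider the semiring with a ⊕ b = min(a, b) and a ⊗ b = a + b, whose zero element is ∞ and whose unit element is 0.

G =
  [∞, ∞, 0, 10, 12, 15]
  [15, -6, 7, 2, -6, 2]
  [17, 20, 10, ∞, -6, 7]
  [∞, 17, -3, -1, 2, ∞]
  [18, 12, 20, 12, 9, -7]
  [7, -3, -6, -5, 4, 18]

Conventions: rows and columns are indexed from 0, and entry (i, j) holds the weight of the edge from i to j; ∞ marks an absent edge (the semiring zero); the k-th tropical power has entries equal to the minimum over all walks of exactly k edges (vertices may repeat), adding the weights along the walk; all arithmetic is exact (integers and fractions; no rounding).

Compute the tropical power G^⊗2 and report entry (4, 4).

G^⊗2:
  [17, 12, 7, 9, -6, 5]
  [9, -12, -4, -4, -12, -13]
  [12, 4, 1, 2, 3, -13]
  [14, 11, -4, -2, -9, -5]
  [0, -10, -13, -12, -3, 2]
  [11, -9, -8, -6, -12, -3]
Key observation: the optimum is the walk 4->5->4, with weight (-7) + 4 = -3.
Optimal value attained by: walk 4->5->4.
Answer: (G^⊗2)[4][4] = -3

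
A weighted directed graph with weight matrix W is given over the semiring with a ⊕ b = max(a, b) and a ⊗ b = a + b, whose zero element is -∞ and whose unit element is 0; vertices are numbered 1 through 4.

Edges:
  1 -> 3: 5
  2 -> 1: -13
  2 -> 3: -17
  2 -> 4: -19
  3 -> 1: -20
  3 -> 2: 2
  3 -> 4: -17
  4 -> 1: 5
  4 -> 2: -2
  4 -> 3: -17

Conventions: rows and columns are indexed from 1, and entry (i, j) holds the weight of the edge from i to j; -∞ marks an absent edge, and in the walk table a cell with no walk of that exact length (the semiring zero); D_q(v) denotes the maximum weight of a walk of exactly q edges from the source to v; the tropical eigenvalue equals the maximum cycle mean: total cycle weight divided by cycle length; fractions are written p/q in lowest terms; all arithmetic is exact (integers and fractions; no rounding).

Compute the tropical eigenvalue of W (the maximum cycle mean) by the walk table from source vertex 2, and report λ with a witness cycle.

q=0: [-∞, 0, -∞, -∞]
q=1: [-13, -∞, -17, -19]
q=2: [-14, -15, -8, -34]
q=3: [-28, -6, -9, -25]
q=4: [-19, -7, -23, -25]
Optimal cycle mean attained by: cycle 1->3->2->4->1, total 5 + 2 + (-19) + 5, length 4.
Answer: λ = -7/4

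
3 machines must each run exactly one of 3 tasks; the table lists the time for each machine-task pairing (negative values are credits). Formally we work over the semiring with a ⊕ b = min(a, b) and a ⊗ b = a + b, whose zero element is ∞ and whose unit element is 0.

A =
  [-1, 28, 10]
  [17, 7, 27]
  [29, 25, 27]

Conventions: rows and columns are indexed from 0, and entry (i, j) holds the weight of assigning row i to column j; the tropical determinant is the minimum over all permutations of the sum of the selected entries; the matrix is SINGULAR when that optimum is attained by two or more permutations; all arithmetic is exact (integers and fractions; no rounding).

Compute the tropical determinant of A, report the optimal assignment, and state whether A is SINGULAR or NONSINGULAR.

σ = (0, 1, 2): (-1) + 7 + 27 = 33
σ = (0, 2, 1): (-1) + 27 + 25 = 51
σ = (1, 0, 2): 28 + 17 + 27 = 72
σ = (1, 2, 0): 28 + 27 + 29 = 84
σ = (2, 0, 1): 10 + 17 + 25 = 52
σ = (2, 1, 0): 10 + 7 + 29 = 46
Optimal value attained by: σ = (0, 1, 2).
Answer: det⊕(A) = 33; verdict: NONSINGULAR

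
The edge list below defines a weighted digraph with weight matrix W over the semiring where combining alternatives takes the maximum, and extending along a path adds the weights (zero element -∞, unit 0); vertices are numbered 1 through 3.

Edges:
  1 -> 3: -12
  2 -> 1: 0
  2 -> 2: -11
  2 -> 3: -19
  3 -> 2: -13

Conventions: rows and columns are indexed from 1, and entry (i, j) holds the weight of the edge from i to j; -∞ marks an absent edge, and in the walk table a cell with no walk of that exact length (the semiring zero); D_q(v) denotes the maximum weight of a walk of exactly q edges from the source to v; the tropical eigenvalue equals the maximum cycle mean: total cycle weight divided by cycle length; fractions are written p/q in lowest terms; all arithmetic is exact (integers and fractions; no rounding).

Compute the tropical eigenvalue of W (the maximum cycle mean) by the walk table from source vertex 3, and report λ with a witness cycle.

q=0: [-∞, -∞, 0]
q=1: [-∞, -13, -∞]
q=2: [-13, -24, -32]
q=3: [-24, -35, -25]
Optimal cycle mean attained by: cycle 1->3->2->1, total (-12) + (-13) + 0, length 3.
Answer: λ = -25/3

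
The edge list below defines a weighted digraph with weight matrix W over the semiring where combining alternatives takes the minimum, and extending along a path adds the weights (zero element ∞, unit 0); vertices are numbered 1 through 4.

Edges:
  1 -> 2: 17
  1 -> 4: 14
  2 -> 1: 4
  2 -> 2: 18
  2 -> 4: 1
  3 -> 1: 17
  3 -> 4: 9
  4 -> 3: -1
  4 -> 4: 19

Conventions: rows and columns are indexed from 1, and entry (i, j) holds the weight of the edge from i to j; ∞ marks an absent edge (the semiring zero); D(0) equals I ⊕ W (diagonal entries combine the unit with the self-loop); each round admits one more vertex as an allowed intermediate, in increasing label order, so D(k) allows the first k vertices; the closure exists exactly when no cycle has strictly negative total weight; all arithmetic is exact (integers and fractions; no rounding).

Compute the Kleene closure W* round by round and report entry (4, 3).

D(0):
  [0, 17, ∞, 14]
  [4, 0, ∞, 1]
  [17, ∞, 0, 9]
  [∞, ∞, -1, 0]
D(1):
  [0, 17, ∞, 14]
  [4, 0, ∞, 1]
  [17, 34, 0, 9]
  [∞, ∞, -1, 0]
D(2):
  [0, 17, ∞, 14]
  [4, 0, ∞, 1]
  [17, 34, 0, 9]
  [∞, ∞, -1, 0]
D(3):
  [0, 17, ∞, 14]
  [4, 0, ∞, 1]
  [17, 34, 0, 9]
  [16, 33, -1, 0]
D(4):
  [0, 17, 13, 14]
  [4, 0, 0, 1]
  [17, 34, 0, 9]
  [16, 33, -1, 0]
Answer: W*[4][3] = -1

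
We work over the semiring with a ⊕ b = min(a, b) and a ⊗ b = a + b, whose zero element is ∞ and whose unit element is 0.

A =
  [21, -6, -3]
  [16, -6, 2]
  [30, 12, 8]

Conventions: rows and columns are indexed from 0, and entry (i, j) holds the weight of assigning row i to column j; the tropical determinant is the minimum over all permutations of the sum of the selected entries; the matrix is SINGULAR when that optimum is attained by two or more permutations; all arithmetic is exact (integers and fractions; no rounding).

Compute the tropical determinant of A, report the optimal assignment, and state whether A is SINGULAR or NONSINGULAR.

σ = (0, 1, 2): 21 + (-6) + 8 = 23
σ = (0, 2, 1): 21 + 2 + 12 = 35
σ = (1, 0, 2): (-6) + 16 + 8 = 18
σ = (1, 2, 0): (-6) + 2 + 30 = 26
σ = (2, 0, 1): (-3) + 16 + 12 = 25
σ = (2, 1, 0): (-3) + (-6) + 30 = 21
Optimal value attained by: σ = (1, 0, 2).
Answer: det⊕(A) = 18; verdict: NONSINGULAR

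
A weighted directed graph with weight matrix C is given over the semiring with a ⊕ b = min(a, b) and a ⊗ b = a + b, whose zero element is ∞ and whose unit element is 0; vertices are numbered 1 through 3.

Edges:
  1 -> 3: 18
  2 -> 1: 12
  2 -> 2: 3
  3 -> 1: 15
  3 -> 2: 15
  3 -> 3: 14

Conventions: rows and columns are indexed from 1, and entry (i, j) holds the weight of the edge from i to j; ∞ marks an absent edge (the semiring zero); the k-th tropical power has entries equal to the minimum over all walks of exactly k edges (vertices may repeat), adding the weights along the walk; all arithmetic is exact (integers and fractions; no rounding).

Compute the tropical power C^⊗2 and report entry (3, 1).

C^⊗2:
  [33, 33, 32]
  [15, 6, 30]
  [27, 18, 28]
Key observation: the optimum is the walk 3->2->1, with weight 15 + 12 = 27.
Optimal value attained by: walk 3->2->1.
Answer: (C^⊗2)[3][1] = 27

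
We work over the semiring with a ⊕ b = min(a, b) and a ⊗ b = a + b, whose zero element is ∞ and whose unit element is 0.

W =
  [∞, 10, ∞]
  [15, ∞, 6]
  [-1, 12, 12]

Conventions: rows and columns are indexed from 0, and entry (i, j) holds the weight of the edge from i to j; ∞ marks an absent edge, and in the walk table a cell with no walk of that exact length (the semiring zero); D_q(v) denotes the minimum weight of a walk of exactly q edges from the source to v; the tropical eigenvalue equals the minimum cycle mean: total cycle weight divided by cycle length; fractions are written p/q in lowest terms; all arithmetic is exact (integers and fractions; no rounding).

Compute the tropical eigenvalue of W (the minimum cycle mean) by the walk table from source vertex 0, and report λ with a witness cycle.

q=0: [0, ∞, ∞]
q=1: [∞, 10, ∞]
q=2: [25, ∞, 16]
q=3: [15, 28, 28]
Optimal cycle mean attained by: cycle 0->1->2->0, total 10 + 6 + (-1), length 3.
Answer: λ = 5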